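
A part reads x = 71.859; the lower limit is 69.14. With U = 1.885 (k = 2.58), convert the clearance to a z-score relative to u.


u = U / k = 1.885 / 2.58 = 0.73062016
margin = |LSL - x| = |69.14 - 71.859| = 2.719
z = margin / u = 2.719 / 0.73062016
z = 3.7215

3.7215


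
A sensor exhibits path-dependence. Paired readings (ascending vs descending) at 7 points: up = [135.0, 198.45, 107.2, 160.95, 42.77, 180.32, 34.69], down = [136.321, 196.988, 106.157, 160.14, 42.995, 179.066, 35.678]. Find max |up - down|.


|135.0 - 136.321| = 1.3210
|198.45 - 196.988| = 1.4620
|107.2 - 106.157| = 1.0430
|160.95 - 160.14| = 0.8100
|42.77 - 42.995| = 0.2250
|180.32 - 179.066| = 1.2540
|34.69 - 35.678| = 0.9880
hysteresis = max(diffs) = 1.4620

1.4620


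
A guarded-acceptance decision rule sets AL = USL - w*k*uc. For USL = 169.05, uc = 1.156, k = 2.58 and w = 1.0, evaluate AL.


U = k * uc = 2.58 * 1.156 = 2.98248
guard band g = w * U = 1.0 * 2.98248 = 2.98248
AL = USL - g = 169.05 - 2.98248
AL = 166.0675

166.0675


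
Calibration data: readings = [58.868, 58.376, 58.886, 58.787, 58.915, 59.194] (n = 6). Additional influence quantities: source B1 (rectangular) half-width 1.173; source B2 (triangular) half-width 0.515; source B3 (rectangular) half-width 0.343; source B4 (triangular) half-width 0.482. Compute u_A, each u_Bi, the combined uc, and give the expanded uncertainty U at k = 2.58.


mean = (58.868 + 58.376 + 58.886 + 58.787 + 58.915 + 59.194) / 6 = 58.83766667
s = sqrt(sum((x - mean)^2)/(n-1)) = 0.26529732
u_A = s / sqrt(n) = 0.26529732 / sqrt(6) = 0.10830718
u_B1 = 1.173 / sqrt(3) = 0.67723187
u_B2 = 0.515 / sqrt(6) = 0.21024787
u_B3 = 0.343 / sqrt(3) = 0.19803114
u_B4 = 0.482 / sqrt(6) = 0.19677568
uc = sqrt(0.10830718^2 + 0.67723187^2 + 0.21024787^2 + 0.19803114^2 + 0.19677568^2) = 0.76974971
U = k * uc = 2.58 * 0.76974971
U = 1.9860

1.9860


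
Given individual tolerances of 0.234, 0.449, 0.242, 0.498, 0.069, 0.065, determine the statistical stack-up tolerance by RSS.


RSS = sqrt(0.234^2 + 0.449^2 + 0.242^2 + 0.498^2 + 0.069^2 + 0.065^2)
= sqrt(0.571911)
= 0.7562

0.7562


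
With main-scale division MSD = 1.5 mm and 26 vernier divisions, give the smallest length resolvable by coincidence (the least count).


LC = MSD / n_div
= 1.5 / 26
= 0.0577

0.0577


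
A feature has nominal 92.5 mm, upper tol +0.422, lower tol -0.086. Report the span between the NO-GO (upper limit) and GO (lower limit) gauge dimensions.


GO = nominal - lower_tol (smallest hole = maximum material condition)
GO = 92.5 - 0.086 = 92.414
NO-GO = nominal + upper_tol (largest hole = least material condition)
NO-GO = 92.5 + 0.422 = 92.922
spread = NO-GO - GO = 92.922 - 92.414 = 0.5080

0.5080


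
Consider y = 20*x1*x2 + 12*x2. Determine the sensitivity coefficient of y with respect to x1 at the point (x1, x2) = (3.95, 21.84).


y = 20*x1*x2 + 12*x2
dy/dx1 = 20*x2
Evaluate at x2 = 21.84: c1 = 20 * 21.84
c1 = 436.8000

436.8000


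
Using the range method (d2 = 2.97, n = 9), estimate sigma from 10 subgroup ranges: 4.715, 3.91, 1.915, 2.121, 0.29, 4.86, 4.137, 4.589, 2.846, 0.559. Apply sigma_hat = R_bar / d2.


R_bar = (4.715 + 3.91 + 1.915 + 2.121 + 0.29 + 4.86 + 4.137 + 4.589 + 2.846 + 0.559) / 10
R_bar = 29.942 / 10 = 2.9942
sigma_hat = R_bar / d2 = 2.9942 / 2.97 = 1.0081

1.0081


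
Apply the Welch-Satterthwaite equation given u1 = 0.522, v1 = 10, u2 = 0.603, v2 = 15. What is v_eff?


uc = sqrt(u1^2 + u2^2) = sqrt(0.522^2 + 0.603^2) = 0.79755439
v_eff = uc^4 / (u1^4/v1 + u2^4/v2)
= 0.79755439^4 / (0.522^4/10 + 0.603^4/15)
= 0.40461431 / 0.016238853
v_eff = 24.9164

24.9164


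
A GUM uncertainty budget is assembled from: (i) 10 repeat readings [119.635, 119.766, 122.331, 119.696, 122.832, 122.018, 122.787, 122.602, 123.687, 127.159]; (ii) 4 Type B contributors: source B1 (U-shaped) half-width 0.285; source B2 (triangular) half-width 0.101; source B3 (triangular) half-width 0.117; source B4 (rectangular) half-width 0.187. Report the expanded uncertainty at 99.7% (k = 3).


mean = (119.635 + 119.766 + 122.331 + 119.696 + 122.832 + 122.018 + 122.787 + 122.602 + 123.687 + 127.159) / 10 = 122.2513
s = sqrt(sum((x - mean)^2)/(n-1)) = 2.2731772
u_A = s / sqrt(n) = 2.2731772 / sqrt(10) = 0.71884175
u_B1 = 0.285 / sqrt(2) = 0.20152543
u_B2 = 0.101 / sqrt(6) = 0.041233077
u_B3 = 0.117 / sqrt(6) = 0.04776505
u_B4 = 0.187 / sqrt(3) = 0.1079645
uc = sqrt(0.71884175^2 + 0.20152543^2 + 0.041233077^2 + 0.04776505^2 + 0.1079645^2) = 0.75695704
U = k * uc = 3 * 0.75695704
U = 2.2709

2.2709


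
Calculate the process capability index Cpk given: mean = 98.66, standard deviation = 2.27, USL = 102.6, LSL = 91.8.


Cpu = (USL - mean) / (3*sigma) = (102.6 - 98.66) / (3*2.27) = 0.5786
Cpl = (mean - LSL) / (3*sigma) = (98.66 - 91.8) / (3*2.27) = 1.0073
Cpk = min(Cpu, Cpl) = 0.5786

0.5786


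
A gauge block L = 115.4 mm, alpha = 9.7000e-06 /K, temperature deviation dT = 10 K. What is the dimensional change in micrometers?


dL = L * alpha * dT
= 115.4 * 9.7000e-06 * 10
= 0.0111938 mm
dL_um = 0.0111938 * 1000 = 11.1938 um

11.1938


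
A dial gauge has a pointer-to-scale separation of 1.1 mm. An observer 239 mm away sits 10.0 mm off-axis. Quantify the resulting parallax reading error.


error = h * offset / d
= 1.1 * 10.0 / 239
= 0.0460

0.0460


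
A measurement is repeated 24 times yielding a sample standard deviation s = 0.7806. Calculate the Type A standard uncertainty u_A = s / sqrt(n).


u_A = s / sqrt(n)
u_A = 0.7806 / sqrt(24)
u_A = 0.7806 / 4.8989795
u_A = 0.1593

0.1593


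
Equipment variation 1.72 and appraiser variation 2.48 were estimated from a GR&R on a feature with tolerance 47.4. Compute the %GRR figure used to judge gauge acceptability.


GRR = sqrt(EV^2 + AV^2) = sqrt(1.72^2 + 2.48^2) = 3.0180789
%GRR = GRR / tol * 100 = 3.0180789 / 47.4 * 100
%GRR = 6.3673

6.3673


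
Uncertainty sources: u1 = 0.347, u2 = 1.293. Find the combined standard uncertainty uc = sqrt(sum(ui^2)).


uc = sqrt(0.347^2 + 1.293^2)
uc = sqrt(1.792258)
uc = 1.3388

1.3388


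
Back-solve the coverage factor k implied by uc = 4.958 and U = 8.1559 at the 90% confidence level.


k = U / uc
k = 8.1559 / 4.958
k = 1.645

1.645


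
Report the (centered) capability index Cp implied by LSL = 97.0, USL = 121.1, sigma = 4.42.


Cp = (USL - LSL) / (6 * sigma)
= (121.1 - 97.0) / (6 * 4.42)
= 24.1000 / 26.5200
= 0.9087

0.9087


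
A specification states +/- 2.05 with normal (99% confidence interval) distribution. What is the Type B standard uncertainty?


u_B = half_width / 2.576
u_B = 2.05 / 2.576
u_B = 0.7958

0.7958


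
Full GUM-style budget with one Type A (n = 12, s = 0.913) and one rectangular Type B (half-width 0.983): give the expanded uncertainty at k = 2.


u_A = s / sqrt(n) = 0.913 / sqrt(12) = 0.2635604
u_B = half_width / sqrt(3) = 0.983 / sqrt(3) = 0.56753531
uc = sqrt(u_A^2 + u_B^2) = sqrt(0.2635604^2 + 0.56753531^2) = 0.62574788
U = k * uc = 2 * 0.62574788
U = 1.2515

1.2515


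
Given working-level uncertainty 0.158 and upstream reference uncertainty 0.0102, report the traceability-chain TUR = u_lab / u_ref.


TUR = u_lab / u_ref
= 0.158 / 0.0102
= 15.4902

15.4902


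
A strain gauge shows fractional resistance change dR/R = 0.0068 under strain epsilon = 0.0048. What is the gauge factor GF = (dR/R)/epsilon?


GF = (dR/R) / epsilon
= 0.0068 / 0.0048
= 1.4167

1.4167


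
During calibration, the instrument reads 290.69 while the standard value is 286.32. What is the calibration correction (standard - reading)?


Correction = standard - reading
= 286.32 - 290.69
= -4.3700

-4.3700


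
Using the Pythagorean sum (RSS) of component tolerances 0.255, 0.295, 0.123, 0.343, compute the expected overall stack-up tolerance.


RSS = sqrt(0.255^2 + 0.295^2 + 0.123^2 + 0.343^2)
= sqrt(0.284828)
= 0.5337

0.5337


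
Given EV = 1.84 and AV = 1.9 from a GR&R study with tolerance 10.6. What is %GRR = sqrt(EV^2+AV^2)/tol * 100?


GRR = sqrt(EV^2 + AV^2) = sqrt(1.84^2 + 1.9^2) = 2.6449197
%GRR = GRR / tol * 100 = 2.6449197 / 10.6 * 100
%GRR = 24.9521

24.9521


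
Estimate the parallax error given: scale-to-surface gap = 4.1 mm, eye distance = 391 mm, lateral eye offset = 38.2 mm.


error = h * offset / d
= 4.1 * 38.2 / 391
= 0.4006

0.4006


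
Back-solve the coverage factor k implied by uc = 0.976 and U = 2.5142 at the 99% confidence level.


k = U / uc
k = 2.5142 / 0.976
k = 2.576

2.576


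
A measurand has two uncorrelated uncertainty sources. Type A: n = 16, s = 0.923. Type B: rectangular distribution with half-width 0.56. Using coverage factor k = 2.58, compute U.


u_A = s / sqrt(n) = 0.923 / sqrt(16) = 0.23075
u_B = half_width / sqrt(3) = 0.56 / sqrt(3) = 0.32331615
uc = sqrt(u_A^2 + u_B^2) = sqrt(0.23075^2 + 0.32331615^2) = 0.39721392
U = k * uc = 2.58 * 0.39721392
U = 1.0248

1.0248


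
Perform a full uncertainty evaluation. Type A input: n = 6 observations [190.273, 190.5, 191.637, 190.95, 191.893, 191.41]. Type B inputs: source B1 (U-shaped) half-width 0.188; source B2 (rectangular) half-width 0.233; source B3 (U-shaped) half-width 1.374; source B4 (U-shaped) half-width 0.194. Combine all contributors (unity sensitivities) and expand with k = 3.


mean = (190.273 + 190.5 + 191.637 + 190.95 + 191.893 + 191.41) / 6 = 191.1105
s = sqrt(sum((x - mean)^2)/(n-1)) = 0.64483882
u_A = s / sqrt(n) = 0.64483882 / sqrt(6) = 0.26325435
u_B1 = 0.188 / sqrt(2) = 0.13293607
u_B2 = 0.233 / sqrt(3) = 0.13452261
u_B3 = 1.374 / sqrt(2) = 0.97156472
u_B4 = 0.194 / sqrt(2) = 0.13717872
uc = sqrt(0.26325435^2 + 0.13293607^2 + 0.13452261^2 + 0.97156472^2 + 0.13717872^2) = 1.0333572
U = k * uc = 3 * 1.0333572
U = 3.1001

3.1001


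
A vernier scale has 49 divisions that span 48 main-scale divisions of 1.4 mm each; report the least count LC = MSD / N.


LC = MSD / n_div
= 1.4 / 49
= 0.0286

0.0286


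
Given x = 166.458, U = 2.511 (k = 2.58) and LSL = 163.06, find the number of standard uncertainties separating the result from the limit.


u = U / k = 2.511 / 2.58 = 0.97325581
margin = |LSL - x| = |163.06 - 166.458| = 3.398
z = margin / u = 3.398 / 0.97325581
z = 3.4914

3.4914


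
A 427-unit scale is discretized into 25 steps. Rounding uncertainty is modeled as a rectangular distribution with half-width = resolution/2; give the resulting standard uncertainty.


resolution = range / divisions
resolution = 427 / 25 = 17.08
u_res = resolution / (2*sqrt(3))
u_res = 17.08 / 3.4641016
u_res = 4.9306

4.9306


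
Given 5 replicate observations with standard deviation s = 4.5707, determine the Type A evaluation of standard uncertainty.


u_A = s / sqrt(n)
u_A = 4.5707 / sqrt(5)
u_A = 4.5707 / 2.236068
u_A = 2.0441

2.0441


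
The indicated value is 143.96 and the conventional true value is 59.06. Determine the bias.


Systematic error = measured - true
= 143.96 - 59.06
= 84.9000

84.9000


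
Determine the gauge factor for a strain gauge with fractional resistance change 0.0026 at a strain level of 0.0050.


GF = (dR/R) / epsilon
= 0.0026 / 0.0050
= 0.5200

0.5200


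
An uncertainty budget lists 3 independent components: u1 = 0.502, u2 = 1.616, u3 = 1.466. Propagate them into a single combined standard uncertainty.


uc = sqrt(0.502^2 + 1.616^2 + 1.466^2)
uc = sqrt(5.012616)
uc = 2.2389

2.2389


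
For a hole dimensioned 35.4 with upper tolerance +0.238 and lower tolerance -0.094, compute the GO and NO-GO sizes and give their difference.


GO = nominal - lower_tol (smallest hole = maximum material condition)
GO = 35.4 - 0.094 = 35.306
NO-GO = nominal + upper_tol (largest hole = least material condition)
NO-GO = 35.4 + 0.238 = 35.638
spread = NO-GO - GO = 35.638 - 35.306 = 0.3320

0.3320


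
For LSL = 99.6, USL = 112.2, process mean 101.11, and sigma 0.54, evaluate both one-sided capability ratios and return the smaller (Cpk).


Cpu = (USL - mean) / (3*sigma) = (112.2 - 101.11) / (3*0.54) = 6.8457
Cpl = (mean - LSL) / (3*sigma) = (101.11 - 99.6) / (3*0.54) = 0.9321
Cpk = min(Cpu, Cpl) = 0.9321

0.9321


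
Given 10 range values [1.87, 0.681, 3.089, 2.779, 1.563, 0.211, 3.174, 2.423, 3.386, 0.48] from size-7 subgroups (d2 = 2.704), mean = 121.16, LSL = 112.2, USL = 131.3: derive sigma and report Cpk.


R_bar = (1.87 + 0.681 + 3.089 + 2.779 + 1.563 + 0.211 + 3.174 + 2.423 + 3.386 + 0.48) / 10 = 1.9656
sigma = R_bar / d2 = 1.9656 / 2.704 = 0.72692308
Cp = (USL - LSL)/(6*sigma) = (131.3 - 112.2)/(6*0.72692308) = 4.3792
Cpu = (131.3 - 121.16)/(3*0.72692308) = 4.6497
Cpl = (121.16 - 112.2)/(3*0.72692308) = 4.1086
Cpk = min(Cpu, Cpl) = 4.1086

4.1086


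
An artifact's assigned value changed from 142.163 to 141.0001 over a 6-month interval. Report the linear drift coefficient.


rate = (v2 - v1) / months
= (141.0001 - 142.163) / 6
= -1.1629 / 6
= -0.1938

-0.1938


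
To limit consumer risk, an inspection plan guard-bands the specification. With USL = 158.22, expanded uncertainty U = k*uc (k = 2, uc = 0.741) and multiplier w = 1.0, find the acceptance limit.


U = k * uc = 2 * 0.741 = 1.482
guard band g = w * U = 1.0 * 1.482 = 1.482
AL = USL - g = 158.22 - 1.482
AL = 156.7380

156.7380


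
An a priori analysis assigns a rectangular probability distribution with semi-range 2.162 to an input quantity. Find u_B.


u_B = half_width / sqrt(3)
u_B = 2.162 / 1.7320508
u_B = 1.2482

1.2482


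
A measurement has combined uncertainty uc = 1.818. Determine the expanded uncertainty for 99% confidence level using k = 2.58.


U = k * uc
U = 2.58 * 1.818
U = 4.6904

4.6904


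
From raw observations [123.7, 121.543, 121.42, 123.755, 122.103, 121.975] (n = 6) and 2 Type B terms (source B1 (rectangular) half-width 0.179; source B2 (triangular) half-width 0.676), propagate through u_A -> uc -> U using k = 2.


mean = (123.7 + 121.543 + 121.42 + 123.755 + 122.103 + 121.975) / 6 = 122.416
s = sqrt(sum((x - mean)^2)/(n-1)) = 1.0476805
u_A = s / sqrt(n) = 1.0476805 / sqrt(6) = 0.42771377
u_B1 = 0.179 / sqrt(3) = 0.1033457
u_B2 = 0.676 / sqrt(6) = 0.27597584
uc = sqrt(0.42771377^2 + 0.1033457^2 + 0.27597584^2) = 0.51940549
U = k * uc = 2 * 0.51940549
U = 1.0388

1.0388


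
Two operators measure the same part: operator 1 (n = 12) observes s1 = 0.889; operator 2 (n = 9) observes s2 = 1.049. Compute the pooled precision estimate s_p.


s_p = sqrt(((n1-1)*s1^2 + (n2-1)*s2^2) / (n1+n2-2))
numerator = (12-1)*0.889^2 + (9-1)*1.049^2 = 8.693531 + 8.803208 = 17.496739
denominator = 12 + 9 - 2 = 19
s_p^2 = 17.496739 / 19 = 0.920881
s_p = sqrt(0.920881) = 0.9596

0.9596


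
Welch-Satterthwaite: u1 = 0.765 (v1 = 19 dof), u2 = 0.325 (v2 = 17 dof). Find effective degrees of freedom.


uc = sqrt(u1^2 + u2^2) = sqrt(0.765^2 + 0.325^2) = 0.83117387
v_eff = uc^4 / (u1^4/v1 + u2^4/v2)
= 0.83117387^4 / (0.765^4/19 + 0.325^4/17)
= 0.47727373 / 0.018681973
v_eff = 25.5473

25.5473


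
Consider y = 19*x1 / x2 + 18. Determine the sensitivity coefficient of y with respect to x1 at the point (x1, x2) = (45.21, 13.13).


y = 19*x1 / x2 + 18
dy/dx1 = 19/x2
Evaluate at x2 = 13.13: c1 = 19 / 13.13
c1 = 1.4471

1.4471


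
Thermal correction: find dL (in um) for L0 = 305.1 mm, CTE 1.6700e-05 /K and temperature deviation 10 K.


dL = L * alpha * dT
= 305.1 * 1.6700e-05 * 10
= 0.0509517 mm
dL_um = 0.0509517 * 1000 = 50.9517 um

50.9517


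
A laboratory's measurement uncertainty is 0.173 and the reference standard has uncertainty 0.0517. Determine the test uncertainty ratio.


TUR = u_lab / u_ref
= 0.173 / 0.0517
= 3.3462

3.3462


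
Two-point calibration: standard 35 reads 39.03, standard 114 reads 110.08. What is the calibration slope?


slope = (y2 - y1) / (x2 - x1)
= (110.08 - 39.03) / (114 - 35)
= 71.0500 / 79
= 0.8994

0.8994


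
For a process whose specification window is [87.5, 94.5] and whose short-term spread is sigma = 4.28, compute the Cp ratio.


Cp = (USL - LSL) / (6 * sigma)
= (94.5 - 87.5) / (6 * 4.28)
= 7.0000 / 25.6800
= 0.2726

0.2726


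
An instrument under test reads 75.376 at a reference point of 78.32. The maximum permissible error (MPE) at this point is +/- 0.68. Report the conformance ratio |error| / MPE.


e = indication - reference = 75.376 - 78.32 = -2.9440
|e| = 2.9440
ratio = |e| / MPE = 2.9440 / 0.68
ratio = 4.3294

4.3294


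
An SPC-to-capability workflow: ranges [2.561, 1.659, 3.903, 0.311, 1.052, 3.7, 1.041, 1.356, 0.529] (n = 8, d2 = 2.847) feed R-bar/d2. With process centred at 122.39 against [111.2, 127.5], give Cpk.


R_bar = (2.561 + 1.659 + 3.903 + 0.311 + 1.052 + 3.7 + 1.041 + 1.356 + 0.529) / 9 = 1.7902222
sigma = R_bar / d2 = 1.7902222 / 2.847 = 0.62881005
Cp = (USL - LSL)/(6*sigma) = (127.5 - 111.2)/(6*0.62881005) = 4.3203
Cpu = (127.5 - 122.39)/(3*0.62881005) = 2.7088
Cpl = (122.39 - 111.2)/(3*0.62881005) = 5.9318
Cpk = min(Cpu, Cpl) = 2.7088

2.7088


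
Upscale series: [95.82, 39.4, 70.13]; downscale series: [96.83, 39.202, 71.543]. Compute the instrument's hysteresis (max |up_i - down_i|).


|95.82 - 96.83| = 1.0100
|39.4 - 39.202| = 0.1980
|70.13 - 71.543| = 1.4130
hysteresis = max(diffs) = 1.4130

1.4130


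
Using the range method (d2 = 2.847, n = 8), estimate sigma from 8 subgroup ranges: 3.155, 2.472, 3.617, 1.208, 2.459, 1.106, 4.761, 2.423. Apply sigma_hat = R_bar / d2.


R_bar = (3.155 + 2.472 + 3.617 + 1.208 + 2.459 + 1.106 + 4.761 + 2.423) / 8
R_bar = 21.201 / 8 = 2.650125
sigma_hat = R_bar / d2 = 2.650125 / 2.847 = 0.9308

0.9308


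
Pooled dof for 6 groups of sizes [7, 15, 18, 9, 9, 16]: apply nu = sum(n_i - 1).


nu = sum_i (n_i - 1)
nu = ((7 - 1) + (15 - 1) + (18 - 1) + (9 - 1) + (9 - 1) + (16 - 1))
nu = 6 + 14 + 17 + 8 + 8 + 15
nu = 68

68


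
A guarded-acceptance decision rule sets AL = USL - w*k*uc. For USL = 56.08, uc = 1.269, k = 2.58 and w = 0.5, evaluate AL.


U = k * uc = 2.58 * 1.269 = 3.27402
guard band g = w * U = 0.5 * 3.27402 = 1.63701
AL = USL - g = 56.08 - 1.63701
AL = 54.4430

54.4430


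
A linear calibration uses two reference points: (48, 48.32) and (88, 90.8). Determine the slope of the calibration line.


slope = (y2 - y1) / (x2 - x1)
= (90.8 - 48.32) / (88 - 48)
= 42.4800 / 40
= 1.0620

1.0620


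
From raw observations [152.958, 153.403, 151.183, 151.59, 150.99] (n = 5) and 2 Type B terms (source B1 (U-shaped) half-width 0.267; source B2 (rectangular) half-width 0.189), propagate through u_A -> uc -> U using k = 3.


mean = (152.958 + 153.403 + 151.183 + 151.59 + 150.99) / 5 = 152.0248
s = sqrt(sum((x - mean)^2)/(n-1)) = 1.0884377
u_A = s / sqrt(n) = 1.0884377 / sqrt(5) = 0.48676414
u_B1 = 0.267 / sqrt(2) = 0.18879751
u_B2 = 0.189 / sqrt(3) = 0.1091192
uc = sqrt(0.48676414^2 + 0.18879751^2 + 0.1091192^2) = 0.53337682
U = k * uc = 3 * 0.53337682
U = 1.6001

1.6001


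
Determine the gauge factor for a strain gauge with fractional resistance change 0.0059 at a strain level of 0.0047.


GF = (dR/R) / epsilon
= 0.0059 / 0.0047
= 1.2553

1.2553


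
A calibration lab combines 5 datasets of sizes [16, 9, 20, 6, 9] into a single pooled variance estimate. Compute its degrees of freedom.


nu = sum_i (n_i - 1)
nu = ((16 - 1) + (9 - 1) + (20 - 1) + (6 - 1) + (9 - 1))
nu = 15 + 8 + 19 + 5 + 8
nu = 55

55


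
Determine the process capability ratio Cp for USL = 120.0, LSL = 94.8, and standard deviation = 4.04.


Cp = (USL - LSL) / (6 * sigma)
= (120.0 - 94.8) / (6 * 4.04)
= 25.2000 / 24.2400
= 1.0396

1.0396


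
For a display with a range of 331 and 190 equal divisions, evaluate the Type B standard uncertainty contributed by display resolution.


resolution = range / divisions
resolution = 331 / 190 = 1.7421053
u_res = resolution / (2*sqrt(3))
u_res = 1.7421053 / 3.4641016
u_res = 0.5029

0.5029


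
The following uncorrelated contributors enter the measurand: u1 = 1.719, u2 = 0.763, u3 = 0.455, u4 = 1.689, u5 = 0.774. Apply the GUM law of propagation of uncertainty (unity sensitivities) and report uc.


uc = sqrt(1.719^2 + 0.763^2 + 0.455^2 + 1.689^2 + 0.774^2)
uc = sqrt(7.195952)
uc = 2.6825

2.6825


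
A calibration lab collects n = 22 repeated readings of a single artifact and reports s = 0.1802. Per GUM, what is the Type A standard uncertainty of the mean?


u_A = s / sqrt(n)
u_A = 0.1802 / sqrt(22)
u_A = 0.1802 / 4.6904158
u_A = 0.0384

0.0384


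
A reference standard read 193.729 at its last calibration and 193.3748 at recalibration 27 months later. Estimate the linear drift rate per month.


rate = (v2 - v1) / months
= (193.3748 - 193.729) / 27
= -0.3542 / 27
= -0.0131

-0.0131


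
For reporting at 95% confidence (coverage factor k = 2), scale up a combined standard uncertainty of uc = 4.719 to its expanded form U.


U = k * uc
U = 2 * 4.719
U = 9.4380

9.4380


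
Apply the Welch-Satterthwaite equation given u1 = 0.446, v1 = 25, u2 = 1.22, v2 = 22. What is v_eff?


uc = sqrt(u1^2 + u2^2) = sqrt(0.446^2 + 1.22^2) = 1.2989673
v_eff = uc^4 / (u1^4/v1 + u2^4/v2)
= 1.2989673^4 / (0.446^4/25 + 1.22^4/22)
= 2.8470354 / 0.10227973
v_eff = 27.8358

27.8358


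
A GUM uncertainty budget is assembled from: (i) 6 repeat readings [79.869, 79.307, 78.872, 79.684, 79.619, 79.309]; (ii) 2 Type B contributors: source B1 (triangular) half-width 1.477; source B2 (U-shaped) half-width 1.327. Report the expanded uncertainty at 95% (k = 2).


mean = (79.869 + 79.307 + 78.872 + 79.684 + 79.619 + 79.309) / 6 = 79.44333333
s = sqrt(sum((x - mean)^2)/(n-1)) = 0.35581606
u_A = s / sqrt(n) = 0.35581606 / sqrt(6) = 0.1452613
u_B1 = 1.477 / sqrt(6) = 0.60298273
u_B2 = 1.327 / sqrt(2) = 0.9383307
uc = sqrt(0.1452613^2 + 0.60298273^2 + 0.9383307^2) = 1.1247904
U = k * uc = 2 * 1.1247904
U = 2.2496

2.2496


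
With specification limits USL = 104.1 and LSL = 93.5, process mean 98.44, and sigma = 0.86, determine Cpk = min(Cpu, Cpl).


Cpu = (USL - mean) / (3*sigma) = (104.1 - 98.44) / (3*0.86) = 2.1938
Cpl = (mean - LSL) / (3*sigma) = (98.44 - 93.5) / (3*0.86) = 1.9147
Cpk = min(Cpu, Cpl) = 1.9147

1.9147


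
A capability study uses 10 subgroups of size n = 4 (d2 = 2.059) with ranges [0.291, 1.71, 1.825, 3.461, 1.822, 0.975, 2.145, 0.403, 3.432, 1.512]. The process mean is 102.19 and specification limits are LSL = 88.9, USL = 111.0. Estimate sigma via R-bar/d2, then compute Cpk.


R_bar = (0.291 + 1.71 + 1.825 + 3.461 + 1.822 + 0.975 + 2.145 + 0.403 + 3.432 + 1.512) / 10 = 1.7576
sigma = R_bar / d2 = 1.7576 / 2.059 = 0.85361826
Cp = (USL - LSL)/(6*sigma) = (111.0 - 88.9)/(6*0.85361826) = 4.3150
Cpu = (111.0 - 102.19)/(3*0.85361826) = 3.4403
Cpl = (102.19 - 88.9)/(3*0.85361826) = 5.1897
Cpk = min(Cpu, Cpl) = 3.4403

3.4403


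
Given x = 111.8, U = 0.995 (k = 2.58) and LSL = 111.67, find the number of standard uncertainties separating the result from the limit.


u = U / k = 0.995 / 2.58 = 0.38565891
margin = |LSL - x| = |111.67 - 111.8| = 0.13
z = margin / u = 0.13 / 0.38565891
z = 0.3371

0.3371


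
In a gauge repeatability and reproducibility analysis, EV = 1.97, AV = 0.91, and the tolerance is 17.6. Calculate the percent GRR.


GRR = sqrt(EV^2 + AV^2) = sqrt(1.97^2 + 0.91^2) = 2.170023
%GRR = GRR / tol * 100 = 2.170023 / 17.6 * 100
%GRR = 12.3297

12.3297


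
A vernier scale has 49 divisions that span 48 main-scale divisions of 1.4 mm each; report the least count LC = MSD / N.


LC = MSD / n_div
= 1.4 / 49
= 0.0286

0.0286


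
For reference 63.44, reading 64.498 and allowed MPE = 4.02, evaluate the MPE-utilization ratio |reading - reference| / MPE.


e = indication - reference = 64.498 - 63.44 = 1.0580
|e| = 1.0580
ratio = |e| / MPE = 1.0580 / 4.02
ratio = 0.2632

0.2632


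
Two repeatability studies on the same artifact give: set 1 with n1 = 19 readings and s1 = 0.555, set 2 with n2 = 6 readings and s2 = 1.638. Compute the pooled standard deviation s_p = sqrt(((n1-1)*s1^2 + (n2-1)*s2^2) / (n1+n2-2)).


s_p = sqrt(((n1-1)*s1^2 + (n2-1)*s2^2) / (n1+n2-2))
numerator = (19-1)*0.555^2 + (6-1)*1.638^2 = 5.54445 + 13.41522 = 18.95967
denominator = 19 + 6 - 2 = 23
s_p^2 = 18.95967 / 23 = 0.82433348
s_p = sqrt(0.82433348) = 0.9079

0.9079


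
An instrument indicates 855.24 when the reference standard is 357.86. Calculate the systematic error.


Systematic error = measured - true
= 855.24 - 357.86
= 497.3800

497.3800


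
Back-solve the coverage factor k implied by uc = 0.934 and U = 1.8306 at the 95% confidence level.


k = U / uc
k = 1.8306 / 0.934
k = 1.96

1.96


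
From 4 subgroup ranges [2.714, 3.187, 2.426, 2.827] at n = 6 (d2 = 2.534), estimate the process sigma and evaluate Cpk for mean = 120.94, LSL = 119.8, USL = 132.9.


R_bar = (2.714 + 3.187 + 2.426 + 2.827) / 4 = 2.7885
sigma = R_bar / d2 = 2.7885 / 2.534 = 1.1004341
Cp = (USL - LSL)/(6*sigma) = (132.9 - 119.8)/(6*1.1004341) = 1.9841
Cpu = (132.9 - 120.94)/(3*1.1004341) = 3.6228
Cpl = (120.94 - 119.8)/(3*1.1004341) = 0.3453
Cpk = min(Cpu, Cpl) = 0.3453

0.3453


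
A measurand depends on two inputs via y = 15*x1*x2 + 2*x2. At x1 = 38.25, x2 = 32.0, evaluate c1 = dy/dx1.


y = 15*x1*x2 + 2*x2
dy/dx1 = 15*x2
Evaluate at x2 = 32.0: c1 = 15 * 32.0
c1 = 480.0000

480.0000


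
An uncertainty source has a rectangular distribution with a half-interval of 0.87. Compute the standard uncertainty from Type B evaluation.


u_B = half_width / sqrt(3)
u_B = 0.87 / 1.7320508
u_B = 0.5023

0.5023


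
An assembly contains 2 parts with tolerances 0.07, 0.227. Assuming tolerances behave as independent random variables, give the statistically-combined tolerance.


RSS = sqrt(0.07^2 + 0.227^2)
= sqrt(0.056429)
= 0.2375

0.2375


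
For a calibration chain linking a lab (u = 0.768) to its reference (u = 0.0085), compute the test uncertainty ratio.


TUR = u_lab / u_ref
= 0.768 / 0.0085
= 90.3529

90.3529


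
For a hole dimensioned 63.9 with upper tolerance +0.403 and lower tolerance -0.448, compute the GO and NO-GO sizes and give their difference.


GO = nominal - lower_tol (smallest hole = maximum material condition)
GO = 63.9 - 0.448 = 63.452
NO-GO = nominal + upper_tol (largest hole = least material condition)
NO-GO = 63.9 + 0.403 = 64.303
spread = NO-GO - GO = 64.303 - 63.452 = 0.8510

0.8510


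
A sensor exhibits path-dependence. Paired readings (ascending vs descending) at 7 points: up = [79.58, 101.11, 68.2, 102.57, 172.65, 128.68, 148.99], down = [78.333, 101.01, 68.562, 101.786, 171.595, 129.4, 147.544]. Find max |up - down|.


|79.58 - 78.333| = 1.2470
|101.11 - 101.01| = 0.1000
|68.2 - 68.562| = 0.3620
|102.57 - 101.786| = 0.7840
|172.65 - 171.595| = 1.0550
|128.68 - 129.4| = 0.7200
|148.99 - 147.544| = 1.4460
hysteresis = max(diffs) = 1.4460

1.4460


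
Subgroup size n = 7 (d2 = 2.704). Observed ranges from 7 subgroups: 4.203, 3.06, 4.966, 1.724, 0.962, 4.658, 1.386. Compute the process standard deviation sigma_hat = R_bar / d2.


R_bar = (4.203 + 3.06 + 4.966 + 1.724 + 0.962 + 4.658 + 1.386) / 7
R_bar = 20.959 / 7 = 2.9941429
sigma_hat = R_bar / d2 = 2.9941429 / 2.704 = 1.1073

1.1073


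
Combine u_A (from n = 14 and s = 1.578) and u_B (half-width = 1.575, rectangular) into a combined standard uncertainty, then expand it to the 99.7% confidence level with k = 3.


u_A = s / sqrt(n) = 1.578 / sqrt(14) = 0.42173824
u_B = half_width / sqrt(3) = 1.575 / sqrt(3) = 0.90932667
uc = sqrt(u_A^2 + u_B^2) = sqrt(0.42173824^2 + 0.90932667^2) = 1.0023663
U = k * uc = 3 * 1.0023663
U = 3.0071

3.0071


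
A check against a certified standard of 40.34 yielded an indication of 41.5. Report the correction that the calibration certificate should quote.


Correction = standard - reading
= 40.34 - 41.5
= -1.1600

-1.1600


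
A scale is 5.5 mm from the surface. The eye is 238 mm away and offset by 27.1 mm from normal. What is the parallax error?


error = h * offset / d
= 5.5 * 27.1 / 238
= 0.6263

0.6263


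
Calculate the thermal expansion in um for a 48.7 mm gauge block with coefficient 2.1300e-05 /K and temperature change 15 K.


dL = L * alpha * dT
= 48.7 * 2.1300e-05 * 15
= 0.0155597 mm
dL_um = 0.0155597 * 1000 = 15.5597 um

15.5597


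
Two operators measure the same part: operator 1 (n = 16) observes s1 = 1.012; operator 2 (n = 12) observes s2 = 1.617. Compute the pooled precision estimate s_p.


s_p = sqrt(((n1-1)*s1^2 + (n2-1)*s2^2) / (n1+n2-2))
numerator = (16-1)*1.012^2 + (12-1)*1.617^2 = 15.36216 + 28.761579 = 44.123739
denominator = 16 + 12 - 2 = 26
s_p^2 = 44.123739 / 26 = 1.6970669
s_p = sqrt(1.6970669) = 1.3027

1.3027


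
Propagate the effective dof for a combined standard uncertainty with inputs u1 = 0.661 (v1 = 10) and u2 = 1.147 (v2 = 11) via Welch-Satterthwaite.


uc = sqrt(u1^2 + u2^2) = sqrt(0.661^2 + 1.147^2) = 1.3238316
v_eff = uc^4 / (u1^4/v1 + u2^4/v2)
= 1.3238316^4 / (0.661^4/10 + 1.147^4/11)
= 3.0713618 / 0.17643791
v_eff = 17.4076

17.4076


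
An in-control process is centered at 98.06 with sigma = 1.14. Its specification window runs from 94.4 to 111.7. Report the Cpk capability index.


Cpu = (USL - mean) / (3*sigma) = (111.7 - 98.06) / (3*1.14) = 3.9883
Cpl = (mean - LSL) / (3*sigma) = (98.06 - 94.4) / (3*1.14) = 1.0702
Cpk = min(Cpu, Cpl) = 1.0702

1.0702


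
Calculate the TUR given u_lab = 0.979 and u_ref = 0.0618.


TUR = u_lab / u_ref
= 0.979 / 0.0618
= 15.8414

15.8414


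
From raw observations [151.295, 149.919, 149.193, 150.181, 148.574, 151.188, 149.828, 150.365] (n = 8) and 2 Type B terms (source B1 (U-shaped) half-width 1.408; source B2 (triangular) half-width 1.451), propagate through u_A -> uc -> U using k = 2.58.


mean = (151.295 + 149.919 + 149.193 + 150.181 + 148.574 + 151.188 + 149.828 + 150.365) / 8 = 150.067875
s = sqrt(sum((x - mean)^2)/(n-1)) = 0.92105288
u_A = s / sqrt(n) = 0.92105288 / sqrt(8) = 0.32564137
u_B1 = 1.408 / sqrt(2) = 0.99560635
u_B2 = 1.451 / sqrt(6) = 0.59236827
uc = sqrt(0.32564137^2 + 0.99560635^2 + 0.59236827^2) = 1.2034012
U = k * uc = 2.58 * 1.2034012
U = 3.1048

3.1048


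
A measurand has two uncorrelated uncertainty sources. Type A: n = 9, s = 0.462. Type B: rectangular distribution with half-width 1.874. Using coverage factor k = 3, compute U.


u_A = s / sqrt(n) = 0.462 / sqrt(9) = 0.154
u_B = half_width / sqrt(3) = 1.874 / sqrt(3) = 1.0819544
uc = sqrt(u_A^2 + u_B^2) = sqrt(0.154^2 + 1.0819544^2) = 1.0928592
U = k * uc = 3 * 1.0928592
U = 3.2786

3.2786


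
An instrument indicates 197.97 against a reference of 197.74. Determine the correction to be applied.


Correction = standard - reading
= 197.74 - 197.97
= -0.2300

-0.2300


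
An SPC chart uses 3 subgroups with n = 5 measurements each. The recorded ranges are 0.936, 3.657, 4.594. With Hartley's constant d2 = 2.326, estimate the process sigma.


R_bar = (0.936 + 3.657 + 4.594) / 3
R_bar = 9.187 / 3 = 3.0623333
sigma_hat = R_bar / d2 = 3.0623333 / 2.326 = 1.3166

1.3166


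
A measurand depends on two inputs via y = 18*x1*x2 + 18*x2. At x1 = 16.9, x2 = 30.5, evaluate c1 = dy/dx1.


y = 18*x1*x2 + 18*x2
dy/dx1 = 18*x2
Evaluate at x2 = 30.5: c1 = 18 * 30.5
c1 = 549.0000

549.0000


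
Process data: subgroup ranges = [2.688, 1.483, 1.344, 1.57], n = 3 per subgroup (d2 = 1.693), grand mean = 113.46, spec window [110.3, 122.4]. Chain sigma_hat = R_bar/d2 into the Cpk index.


R_bar = (2.688 + 1.483 + 1.344 + 1.57) / 4 = 1.77125
sigma = R_bar / d2 = 1.77125 / 1.693 = 1.0462197
Cp = (USL - LSL)/(6*sigma) = (122.4 - 110.3)/(6*1.0462197) = 1.9276
Cpu = (122.4 - 113.46)/(3*1.0462197) = 2.8484
Cpl = (113.46 - 110.3)/(3*1.0462197) = 1.0068
Cpk = min(Cpu, Cpl) = 1.0068

1.0068


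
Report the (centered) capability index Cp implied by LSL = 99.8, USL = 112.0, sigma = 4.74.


Cp = (USL - LSL) / (6 * sigma)
= (112.0 - 99.8) / (6 * 4.74)
= 12.2000 / 28.4400
= 0.4290

0.4290


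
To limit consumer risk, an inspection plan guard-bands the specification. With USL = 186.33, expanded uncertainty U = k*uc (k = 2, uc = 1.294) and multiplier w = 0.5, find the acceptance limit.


U = k * uc = 2 * 1.294 = 2.588
guard band g = w * U = 0.5 * 2.588 = 1.294
AL = USL - g = 186.33 - 1.294
AL = 185.0360

185.0360


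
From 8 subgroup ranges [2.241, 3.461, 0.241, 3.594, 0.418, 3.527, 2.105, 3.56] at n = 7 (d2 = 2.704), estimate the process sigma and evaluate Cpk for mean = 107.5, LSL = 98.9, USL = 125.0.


R_bar = (2.241 + 3.461 + 0.241 + 3.594 + 0.418 + 3.527 + 2.105 + 3.56) / 8 = 2.393375
sigma = R_bar / d2 = 2.393375 / 2.704 = 0.88512389
Cp = (USL - LSL)/(6*sigma) = (125.0 - 98.9)/(6*0.88512389) = 4.9146
Cpu = (125.0 - 107.5)/(3*0.88512389) = 6.5904
Cpl = (107.5 - 98.9)/(3*0.88512389) = 3.2387
Cpk = min(Cpu, Cpl) = 3.2387

3.2387


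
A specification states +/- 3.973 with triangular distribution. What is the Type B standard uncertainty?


u_B = half_width / sqrt(6)
u_B = 3.973 / 2.4494897
u_B = 1.6220

1.6220


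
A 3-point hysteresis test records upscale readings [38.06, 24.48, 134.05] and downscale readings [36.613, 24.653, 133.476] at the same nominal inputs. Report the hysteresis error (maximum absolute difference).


|38.06 - 36.613| = 1.4470
|24.48 - 24.653| = 0.1730
|134.05 - 133.476| = 0.5740
hysteresis = max(diffs) = 1.4470

1.4470


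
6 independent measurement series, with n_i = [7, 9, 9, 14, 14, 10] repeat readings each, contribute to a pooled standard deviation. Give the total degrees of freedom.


nu = sum_i (n_i - 1)
nu = ((7 - 1) + (9 - 1) + (9 - 1) + (14 - 1) + (14 - 1) + (10 - 1))
nu = 6 + 8 + 8 + 13 + 13 + 9
nu = 57

57


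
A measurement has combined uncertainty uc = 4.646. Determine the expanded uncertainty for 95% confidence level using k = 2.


U = k * uc
U = 2 * 4.646
U = 9.2920

9.2920


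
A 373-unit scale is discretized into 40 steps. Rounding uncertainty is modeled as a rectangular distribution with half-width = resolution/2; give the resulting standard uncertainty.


resolution = range / divisions
resolution = 373 / 40 = 9.325
u_res = resolution / (2*sqrt(3))
u_res = 9.325 / 3.4641016
u_res = 2.6919

2.6919


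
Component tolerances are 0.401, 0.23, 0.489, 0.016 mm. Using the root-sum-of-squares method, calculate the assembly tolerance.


RSS = sqrt(0.401^2 + 0.23^2 + 0.489^2 + 0.016^2)
= sqrt(0.453078)
= 0.6731

0.6731


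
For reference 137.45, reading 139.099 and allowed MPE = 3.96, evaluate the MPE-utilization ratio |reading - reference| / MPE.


e = indication - reference = 139.099 - 137.45 = 1.6490
|e| = 1.6490
ratio = |e| / MPE = 1.6490 / 3.96
ratio = 0.4164

0.4164


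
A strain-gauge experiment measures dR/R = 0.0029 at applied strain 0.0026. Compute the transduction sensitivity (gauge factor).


GF = (dR/R) / epsilon
= 0.0029 / 0.0026
= 1.1154

1.1154


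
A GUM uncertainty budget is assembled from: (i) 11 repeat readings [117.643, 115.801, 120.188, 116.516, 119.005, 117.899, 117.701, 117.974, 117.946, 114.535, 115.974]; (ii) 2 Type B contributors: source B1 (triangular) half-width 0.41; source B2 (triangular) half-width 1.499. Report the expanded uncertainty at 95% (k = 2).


mean = (117.643 + 115.801 + 120.188 + 116.516 + 119.005 + 117.899 + 117.701 + 117.974 + 117.946 + 114.535 + 115.974) / 11 = 117.3801818
s = sqrt(sum((x - mean)^2)/(n-1)) = 1.5795838
u_A = s / sqrt(n) = 1.5795838 / sqrt(11) = 0.47626244
u_B1 = 0.41 / sqrt(6) = 0.1673818
u_B2 = 1.499 / sqrt(6) = 0.61196419
uc = sqrt(0.47626244^2 + 0.1673818^2 + 0.61196419^2) = 0.79331126
U = k * uc = 2 * 0.79331126
U = 1.5866

1.5866


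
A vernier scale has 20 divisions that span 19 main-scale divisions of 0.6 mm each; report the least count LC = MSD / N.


LC = MSD / n_div
= 0.6 / 20
= 0.0300

0.0300


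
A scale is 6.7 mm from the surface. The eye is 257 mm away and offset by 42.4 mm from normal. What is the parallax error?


error = h * offset / d
= 6.7 * 42.4 / 257
= 1.1054

1.1054


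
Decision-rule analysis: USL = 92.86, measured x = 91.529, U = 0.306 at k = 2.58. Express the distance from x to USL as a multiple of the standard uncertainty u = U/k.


u = U / k = 0.306 / 2.58 = 0.11860465
margin = |USL - x| = |92.86 - 91.529| = 1.331
z = margin / u = 1.331 / 0.11860465
z = 11.2222

11.2222


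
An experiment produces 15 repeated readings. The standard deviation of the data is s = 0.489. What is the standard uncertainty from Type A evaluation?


u_A = s / sqrt(n)
u_A = 0.489 / sqrt(15)
u_A = 0.489 / 3.8729833
u_A = 0.1263

0.1263


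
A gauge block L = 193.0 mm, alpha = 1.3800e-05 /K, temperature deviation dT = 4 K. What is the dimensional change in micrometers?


dL = L * alpha * dT
= 193.0 * 1.3800e-05 * 4
= 0.0106536 mm
dL_um = 0.0106536 * 1000 = 10.6536 um

10.6536


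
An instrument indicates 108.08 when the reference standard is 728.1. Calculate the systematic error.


Systematic error = measured - true
= 108.08 - 728.1
= -620.0200

-620.0200


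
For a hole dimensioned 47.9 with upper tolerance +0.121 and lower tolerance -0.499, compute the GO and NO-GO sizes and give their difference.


GO = nominal - lower_tol (smallest hole = maximum material condition)
GO = 47.9 - 0.499 = 47.401
NO-GO = nominal + upper_tol (largest hole = least material condition)
NO-GO = 47.9 + 0.121 = 48.021
spread = NO-GO - GO = 48.021 - 47.401 = 0.6200

0.6200


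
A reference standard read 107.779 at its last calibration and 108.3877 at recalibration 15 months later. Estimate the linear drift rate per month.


rate = (v2 - v1) / months
= (108.3877 - 107.779) / 15
= 0.6087 / 15
= 0.0406

0.0406


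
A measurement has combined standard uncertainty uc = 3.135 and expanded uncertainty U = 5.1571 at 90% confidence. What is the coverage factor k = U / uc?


k = U / uc
k = 5.1571 / 3.135
k = 1.645

1.645


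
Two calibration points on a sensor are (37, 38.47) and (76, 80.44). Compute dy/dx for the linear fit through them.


slope = (y2 - y1) / (x2 - x1)
= (80.44 - 38.47) / (76 - 37)
= 41.9700 / 39
= 1.0762

1.0762


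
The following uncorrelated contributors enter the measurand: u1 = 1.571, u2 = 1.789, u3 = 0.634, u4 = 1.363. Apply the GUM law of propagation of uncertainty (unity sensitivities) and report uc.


uc = sqrt(1.571^2 + 1.789^2 + 0.634^2 + 1.363^2)
uc = sqrt(7.928287)
uc = 2.8157

2.8157


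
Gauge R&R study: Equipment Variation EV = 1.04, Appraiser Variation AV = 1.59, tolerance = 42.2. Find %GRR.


GRR = sqrt(EV^2 + AV^2) = sqrt(1.04^2 + 1.59^2) = 1.8999211
%GRR = GRR / tol * 100 = 1.8999211 / 42.2 * 100
%GRR = 4.5022

4.5022


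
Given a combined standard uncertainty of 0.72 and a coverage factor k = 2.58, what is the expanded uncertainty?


U = k * uc
U = 2.58 * 0.72
U = 1.8576

1.8576


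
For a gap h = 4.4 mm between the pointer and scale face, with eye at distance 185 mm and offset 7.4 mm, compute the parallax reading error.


error = h * offset / d
= 4.4 * 7.4 / 185
= 0.1760

0.1760


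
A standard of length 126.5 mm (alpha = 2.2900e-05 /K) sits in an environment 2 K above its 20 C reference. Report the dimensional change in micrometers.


dL = L * alpha * dT
= 126.5 * 2.2900e-05 * 2
= 0.0057937 mm
dL_um = 0.0057937 * 1000 = 5.7937 um

5.7937


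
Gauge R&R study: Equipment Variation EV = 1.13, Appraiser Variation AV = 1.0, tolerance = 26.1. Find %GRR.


GRR = sqrt(EV^2 + AV^2) = sqrt(1.13^2 + 1.0^2) = 1.50894
%GRR = GRR / tol * 100 = 1.50894 / 26.1 * 100
%GRR = 5.7814

5.7814


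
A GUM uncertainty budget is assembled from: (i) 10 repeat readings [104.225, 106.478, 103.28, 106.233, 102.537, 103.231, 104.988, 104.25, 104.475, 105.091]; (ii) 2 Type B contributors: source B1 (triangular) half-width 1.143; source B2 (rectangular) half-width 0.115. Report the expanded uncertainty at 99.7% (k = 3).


mean = (104.225 + 106.478 + 103.28 + 106.233 + 102.537 + 103.231 + 104.988 + 104.25 + 104.475 + 105.091) / 10 = 104.4788
s = sqrt(sum((x - mean)^2)/(n-1)) = 1.2732104
u_A = s / sqrt(n) = 1.2732104 / sqrt(10) = 0.40262448
u_B1 = 1.143 / sqrt(6) = 0.4666278
u_B2 = 0.115 / sqrt(3) = 0.066395281
uc = sqrt(0.40262448^2 + 0.4666278^2 + 0.066395281^2) = 0.61988411
U = k * uc = 3 * 0.61988411
U = 1.8597

1.8597
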